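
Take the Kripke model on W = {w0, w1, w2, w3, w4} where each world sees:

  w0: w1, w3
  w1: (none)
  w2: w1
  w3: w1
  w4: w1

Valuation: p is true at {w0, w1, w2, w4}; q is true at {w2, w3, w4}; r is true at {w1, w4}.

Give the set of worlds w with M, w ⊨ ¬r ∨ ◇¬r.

w0: ¬r is T, ◇¬r is T. ✓
w1: ¬r is F, ◇¬r is F. ✗
w2: ¬r is T, ◇¬r is F. ✓
w3: ¬r is T, ◇¬r is F. ✓
w4: ¬r is F, ◇¬r is F. ✗

{w0, w2, w3}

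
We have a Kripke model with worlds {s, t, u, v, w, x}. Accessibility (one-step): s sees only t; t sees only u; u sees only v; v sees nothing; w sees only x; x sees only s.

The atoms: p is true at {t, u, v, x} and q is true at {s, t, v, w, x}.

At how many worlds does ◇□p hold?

4

s: successors {t}; □p there: t:T. ✓
t: successors {u}; □p there: u:T. ✓
u: successors {v}; □p there: v:T. ✓
v: no successors, so ◇□p fails. ✗
w: successors {x}; □p there: x:F. ✗
x: successors {s}; □p there: s:T. ✓
Satisfying worlds: {s, t, u, x}.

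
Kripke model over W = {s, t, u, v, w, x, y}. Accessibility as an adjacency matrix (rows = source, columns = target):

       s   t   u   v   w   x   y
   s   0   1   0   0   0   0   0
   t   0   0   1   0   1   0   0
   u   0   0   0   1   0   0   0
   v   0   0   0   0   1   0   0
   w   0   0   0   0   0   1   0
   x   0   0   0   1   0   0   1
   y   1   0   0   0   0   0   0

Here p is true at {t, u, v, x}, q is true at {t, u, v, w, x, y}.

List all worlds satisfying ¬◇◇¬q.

s: ◇◇¬q is F. ✓
t: ◇◇¬q is F. ✓
u: ◇◇¬q is F. ✓
v: ◇◇¬q is F. ✓
w: ◇◇¬q is F. ✓
x: ◇◇¬q is T. ✗
y: ◇◇¬q is F. ✓

{s, t, u, v, w, y}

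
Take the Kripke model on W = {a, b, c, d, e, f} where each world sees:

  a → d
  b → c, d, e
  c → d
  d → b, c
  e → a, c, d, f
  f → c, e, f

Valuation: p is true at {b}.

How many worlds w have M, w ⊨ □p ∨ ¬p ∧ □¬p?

a: □p is F, ¬p ∧ □¬p is T. ✓
b: □p is F, ¬p ∧ □¬p is F. ✗
c: □p is F, ¬p ∧ □¬p is T. ✓
d: □p is F, ¬p ∧ □¬p is F. ✗
e: □p is F, ¬p ∧ □¬p is T. ✓
f: □p is F, ¬p ∧ □¬p is T. ✓
Satisfying worlds: {a, c, e, f}.

4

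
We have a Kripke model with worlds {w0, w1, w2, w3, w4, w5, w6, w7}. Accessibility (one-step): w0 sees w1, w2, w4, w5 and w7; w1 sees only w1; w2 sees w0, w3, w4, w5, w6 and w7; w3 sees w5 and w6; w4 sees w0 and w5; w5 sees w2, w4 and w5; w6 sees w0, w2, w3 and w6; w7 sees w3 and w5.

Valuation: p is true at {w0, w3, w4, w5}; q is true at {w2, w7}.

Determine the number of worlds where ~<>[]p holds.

5

w0: <>[]p is T. ✗
w1: <>[]p is F. ✓
w2: <>[]p is T. ✗
w3: <>[]p is F. ✓
w4: <>[]p is F. ✓
w5: <>[]p is T. ✗
w6: <>[]p is F. ✓
w7: <>[]p is F. ✓
Satisfying worlds: {w1, w3, w4, w6, w7}.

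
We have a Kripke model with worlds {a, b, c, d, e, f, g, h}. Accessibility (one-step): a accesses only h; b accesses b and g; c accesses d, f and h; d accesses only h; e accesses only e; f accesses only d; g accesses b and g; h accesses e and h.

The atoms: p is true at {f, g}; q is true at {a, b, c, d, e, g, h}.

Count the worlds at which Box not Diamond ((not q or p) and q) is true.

a: successors {h}; not Diamond ((not q or p) and q) there: h:T. ✓
b: successors {b, g}; not Diamond ((not q or p) and q) there: b:F, g:F. ✗
c: successors {d, f, h}; not Diamond ((not q or p) and q) there: d:T, f:T, h:T. ✓
d: successors {h}; not Diamond ((not q or p) and q) there: h:T. ✓
e: successors {e}; not Diamond ((not q or p) and q) there: e:T. ✓
f: successors {d}; not Diamond ((not q or p) and q) there: d:T. ✓
g: successors {b, g}; not Diamond ((not q or p) and q) there: b:F, g:F. ✗
h: successors {e, h}; not Diamond ((not q or p) and q) there: e:T, h:T. ✓
Satisfying worlds: {a, c, d, e, f, h}.

6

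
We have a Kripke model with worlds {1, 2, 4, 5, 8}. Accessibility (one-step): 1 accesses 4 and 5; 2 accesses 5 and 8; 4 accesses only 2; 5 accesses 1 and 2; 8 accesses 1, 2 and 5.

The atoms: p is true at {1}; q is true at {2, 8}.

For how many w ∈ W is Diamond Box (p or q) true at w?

3

1: successors {4, 5}; Box (p or q) there: 4:T, 5:T. ✓
2: successors {5, 8}; Box (p or q) there: 5:T, 8:F. ✓
4: successors {2}; Box (p or q) there: 2:F. ✗
5: successors {1, 2}; Box (p or q) there: 1:F, 2:F. ✗
8: successors {1, 2, 5}; Box (p or q) there: 1:F, 2:F, 5:T. ✓
Satisfying worlds: {1, 2, 8}.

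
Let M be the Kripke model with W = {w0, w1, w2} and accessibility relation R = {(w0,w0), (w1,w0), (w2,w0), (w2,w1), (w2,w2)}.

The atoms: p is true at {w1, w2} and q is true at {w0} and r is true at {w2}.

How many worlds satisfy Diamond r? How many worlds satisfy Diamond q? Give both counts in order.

For Diamond r:
w0: successors {w0}; r there: w0:F. ✗
w1: successors {w0}; r there: w0:F. ✗
w2: successors {w0, w1, w2}; r there: w0:F, w1:F, w2:T. ✓
— 1 world.
For Diamond q:
w0: successors {w0}; q there: w0:T. ✓
w1: successors {w0}; q there: w0:T. ✓
w2: successors {w0, w1, w2}; q there: w0:T, w1:F, w2:F. ✓
— 3 worlds.

1 and 3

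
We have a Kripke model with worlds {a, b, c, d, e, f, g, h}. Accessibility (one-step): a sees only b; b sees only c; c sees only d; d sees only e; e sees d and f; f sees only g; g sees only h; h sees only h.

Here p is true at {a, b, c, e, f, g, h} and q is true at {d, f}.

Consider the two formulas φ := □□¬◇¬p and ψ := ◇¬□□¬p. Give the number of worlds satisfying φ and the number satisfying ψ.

5 and 7

For □□¬◇¬p:
a: successors {b}; □¬◇¬p there: b:F. ✗
b: successors {c}; □¬◇¬p there: c:T. ✓
c: successors {d}; □¬◇¬p there: d:F. ✗
d: successors {e}; □¬◇¬p there: e:T. ✓
e: successors {d, f}; □¬◇¬p there: d:F, f:T. ✗
f: successors {g}; □¬◇¬p there: g:T. ✓
g: successors {h}; □¬◇¬p there: h:T. ✓
h: successors {h}; □¬◇¬p there: h:T. ✓
— 5 worlds.
For ◇¬□□¬p:
a: successors {b}; ¬□□¬p there: b:F. ✗
b: successors {c}; ¬□□¬p there: c:T. ✓
c: successors {d}; ¬□□¬p there: d:T. ✓
d: successors {e}; ¬□□¬p there: e:T. ✓
e: successors {d, f}; ¬□□¬p there: d:T, f:T. ✓
f: successors {g}; ¬□□¬p there: g:T. ✓
g: successors {h}; ¬□□¬p there: h:T. ✓
h: successors {h}; ¬□□¬p there: h:T. ✓
— 7 worlds.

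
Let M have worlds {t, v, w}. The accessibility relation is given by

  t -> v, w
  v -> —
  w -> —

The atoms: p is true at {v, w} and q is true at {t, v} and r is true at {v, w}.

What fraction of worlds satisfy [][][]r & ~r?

1/3

t: [][][]r is T, ~r is T. ✓
v: [][][]r is T, ~r is F. ✗
w: [][][]r is T, ~r is F. ✗
That's 1 of 3 worlds, so 1/3.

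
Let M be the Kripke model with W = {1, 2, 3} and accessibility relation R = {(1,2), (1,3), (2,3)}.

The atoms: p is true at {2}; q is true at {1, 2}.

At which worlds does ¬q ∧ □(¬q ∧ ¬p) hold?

{3}

1: ¬q is F, □(¬q ∧ ¬p) is F. ✗
2: ¬q is F, □(¬q ∧ ¬p) is T. ✗
3: ¬q is T, □(¬q ∧ ¬p) is T. ✓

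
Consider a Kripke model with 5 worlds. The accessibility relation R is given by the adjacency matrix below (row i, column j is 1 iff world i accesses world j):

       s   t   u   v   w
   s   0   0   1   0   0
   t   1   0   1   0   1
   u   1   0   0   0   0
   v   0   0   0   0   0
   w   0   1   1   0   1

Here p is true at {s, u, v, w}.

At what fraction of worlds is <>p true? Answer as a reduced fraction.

s: successors {u}; p there: u:T. ✓
t: successors {s, u, w}; p there: s:T, u:T, w:T. ✓
u: successors {s}; p there: s:T. ✓
v: no successors, so <>p fails. ✗
w: successors {t, u, w}; p there: t:F, u:T, w:T. ✓
That's 4 of 5 worlds, so 4/5.

4/5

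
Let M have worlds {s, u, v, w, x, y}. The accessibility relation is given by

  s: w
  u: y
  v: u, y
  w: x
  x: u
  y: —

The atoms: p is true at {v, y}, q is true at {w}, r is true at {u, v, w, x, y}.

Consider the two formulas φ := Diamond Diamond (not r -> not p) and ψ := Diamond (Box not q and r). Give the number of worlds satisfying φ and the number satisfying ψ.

For Diamond Diamond (not r -> not p):
s: successors {w}; Diamond (not r -> not p) there: w:T. ✓
u: successors {y}; Diamond (not r -> not p) there: y:F. ✗
v: successors {u, y}; Diamond (not r -> not p) there: u:T, y:F. ✓
w: successors {x}; Diamond (not r -> not p) there: x:T. ✓
x: successors {u}; Diamond (not r -> not p) there: u:T. ✓
y: no successors, so Diamond Diamond (not r -> not p) fails. ✗
— 4 worlds.
For Diamond (Box not q and r):
s: successors {w}; Box not q and r there: w:T. ✓
u: successors {y}; Box not q and r there: y:T. ✓
v: successors {u, y}; Box not q and r there: u:T, y:T. ✓
w: successors {x}; Box not q and r there: x:T. ✓
x: successors {u}; Box not q and r there: u:T. ✓
y: no successors, so Diamond (Box not q and r) fails. ✗
— 5 worlds.

4 and 5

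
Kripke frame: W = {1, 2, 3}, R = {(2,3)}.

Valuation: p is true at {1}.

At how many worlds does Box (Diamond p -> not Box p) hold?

1: no successors, so Box (Diamond p -> not Box p) holds vacuously. ✓
2: successors {3}; Diamond p -> not Box p there: 3:T. ✓
3: no successors, so Box (Diamond p -> not Box p) holds vacuously. ✓
Satisfying worlds: {1, 2, 3}.

3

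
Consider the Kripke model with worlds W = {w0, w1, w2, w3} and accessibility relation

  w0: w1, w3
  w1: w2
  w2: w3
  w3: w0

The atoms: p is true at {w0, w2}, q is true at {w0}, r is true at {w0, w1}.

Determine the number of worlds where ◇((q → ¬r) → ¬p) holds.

3

w0: successors {w1, w3}; (q → ¬r) → ¬p there: w1:T, w3:T. ✓
w1: successors {w2}; (q → ¬r) → ¬p there: w2:F. ✗
w2: successors {w3}; (q → ¬r) → ¬p there: w3:T. ✓
w3: successors {w0}; (q → ¬r) → ¬p there: w0:T. ✓
Satisfying worlds: {w0, w2, w3}.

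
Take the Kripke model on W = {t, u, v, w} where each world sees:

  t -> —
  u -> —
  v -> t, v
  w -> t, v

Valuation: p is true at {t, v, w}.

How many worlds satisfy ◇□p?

2

t: no successors, so ◇□p fails. ✗
u: no successors, so ◇□p fails. ✗
v: successors {t, v}; □p there: t:T, v:T. ✓
w: successors {t, v}; □p there: t:T, v:T. ✓
Satisfying worlds: {v, w}.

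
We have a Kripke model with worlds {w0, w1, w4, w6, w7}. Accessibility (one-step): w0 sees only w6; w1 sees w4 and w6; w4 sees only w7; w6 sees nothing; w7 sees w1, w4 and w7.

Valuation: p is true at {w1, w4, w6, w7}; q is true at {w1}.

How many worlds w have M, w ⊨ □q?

w0: successors {w6}; q there: w6:F. ✗
w1: successors {w4, w6}; q there: w4:F, w6:F. ✗
w4: successors {w7}; q there: w7:F. ✗
w6: no successors, so □q holds vacuously. ✓
w7: successors {w1, w4, w7}; q there: w1:T, w4:F, w7:F. ✗
Satisfying worlds: {w6}.

1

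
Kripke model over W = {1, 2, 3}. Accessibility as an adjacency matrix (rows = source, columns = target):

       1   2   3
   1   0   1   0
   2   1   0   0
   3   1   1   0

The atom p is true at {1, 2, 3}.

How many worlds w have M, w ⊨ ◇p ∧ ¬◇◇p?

1: ◇p is T, ¬◇◇p is F. ✗
2: ◇p is T, ¬◇◇p is F. ✗
3: ◇p is T, ¬◇◇p is F. ✗
Satisfying worlds: ∅.

0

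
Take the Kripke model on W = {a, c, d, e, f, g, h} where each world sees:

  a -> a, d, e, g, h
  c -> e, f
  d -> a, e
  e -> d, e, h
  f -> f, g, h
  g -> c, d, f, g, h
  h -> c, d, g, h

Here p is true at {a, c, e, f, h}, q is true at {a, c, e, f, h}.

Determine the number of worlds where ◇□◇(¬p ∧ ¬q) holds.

a: successors {a, d, e, g, h}; □◇(¬p ∧ ¬q) there: a:F, d:T, e:F, g:F, h:F. ✓
c: successors {e, f}; □◇(¬p ∧ ¬q) there: e:F, f:T. ✓
d: successors {a, e}; □◇(¬p ∧ ¬q) there: a:F, e:F. ✗
e: successors {d, e, h}; □◇(¬p ∧ ¬q) there: d:T, e:F, h:F. ✓
f: successors {f, g, h}; □◇(¬p ∧ ¬q) there: f:T, g:F, h:F. ✓
g: successors {c, d, f, g, h}; □◇(¬p ∧ ¬q) there: c:T, d:T, f:T, g:F, h:F. ✓
h: successors {c, d, g, h}; □◇(¬p ∧ ¬q) there: c:T, d:T, g:F, h:F. ✓
Satisfying worlds: {a, c, e, f, g, h}.

6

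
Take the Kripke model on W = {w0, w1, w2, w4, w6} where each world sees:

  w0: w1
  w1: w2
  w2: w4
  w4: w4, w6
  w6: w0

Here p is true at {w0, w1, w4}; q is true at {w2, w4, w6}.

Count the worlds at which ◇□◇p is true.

4

w0: successors {w1}; □◇p there: w1:T. ✓
w1: successors {w2}; □◇p there: w2:T. ✓
w2: successors {w4}; □◇p there: w4:T. ✓
w4: successors {w4, w6}; □◇p there: w4:T, w6:T. ✓
w6: successors {w0}; □◇p there: w0:F. ✗
Satisfying worlds: {w0, w1, w2, w4}.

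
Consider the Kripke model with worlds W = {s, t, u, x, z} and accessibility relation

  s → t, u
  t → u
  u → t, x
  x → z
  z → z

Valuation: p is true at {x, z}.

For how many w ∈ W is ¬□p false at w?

2

s: □p is F. ✓
t: □p is F. ✓
u: □p is F. ✓
x: □p is T. ✗
z: □p is T. ✗
Satisfying worlds: {s, t, u}.
So ¬□p fails at the other 2 worlds.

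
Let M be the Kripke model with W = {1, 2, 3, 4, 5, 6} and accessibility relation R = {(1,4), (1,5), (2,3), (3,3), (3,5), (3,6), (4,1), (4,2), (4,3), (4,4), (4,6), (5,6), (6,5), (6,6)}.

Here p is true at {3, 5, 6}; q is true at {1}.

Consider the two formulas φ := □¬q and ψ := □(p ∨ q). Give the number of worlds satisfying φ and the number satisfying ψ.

5 and 4

For □¬q:
1: successors {4, 5}; ¬q there: 4:T, 5:T. ✓
2: successors {3}; ¬q there: 3:T. ✓
3: successors {3, 5, 6}; ¬q there: 3:T, 5:T, 6:T. ✓
4: successors {1, 2, 3, 4, 6}; ¬q there: 1:F, 2:T, 3:T, 4:T, 6:T. ✗
5: successors {6}; ¬q there: 6:T. ✓
6: successors {5, 6}; ¬q there: 5:T, 6:T. ✓
— 5 worlds.
For □(p ∨ q):
1: successors {4, 5}; p ∨ q there: 4:F, 5:T. ✗
2: successors {3}; p ∨ q there: 3:T. ✓
3: successors {3, 5, 6}; p ∨ q there: 3:T, 5:T, 6:T. ✓
4: successors {1, 2, 3, 4, 6}; p ∨ q there: 1:T, 2:F, 3:T, 4:F, 6:T. ✗
5: successors {6}; p ∨ q there: 6:T. ✓
6: successors {5, 6}; p ∨ q there: 5:T, 6:T. ✓
— 4 worlds.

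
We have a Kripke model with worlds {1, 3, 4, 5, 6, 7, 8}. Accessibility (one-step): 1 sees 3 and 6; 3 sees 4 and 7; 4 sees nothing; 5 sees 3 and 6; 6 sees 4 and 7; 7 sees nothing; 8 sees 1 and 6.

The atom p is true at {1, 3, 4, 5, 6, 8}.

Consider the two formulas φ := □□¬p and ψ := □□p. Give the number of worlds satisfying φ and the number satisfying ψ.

For □□¬p:
1: successors {3, 6}; □¬p there: 3:F, 6:F. ✗
3: successors {4, 7}; □¬p there: 4:T, 7:T. ✓
4: no successors, so □□¬p holds vacuously. ✓
5: successors {3, 6}; □¬p there: 3:F, 6:F. ✗
6: successors {4, 7}; □¬p there: 4:T, 7:T. ✓
7: no successors, so □□¬p holds vacuously. ✓
8: successors {1, 6}; □¬p there: 1:F, 6:F. ✗
— 4 worlds.
For □□p:
1: successors {3, 6}; □p there: 3:F, 6:F. ✗
3: successors {4, 7}; □p there: 4:T, 7:T. ✓
4: no successors, so □□p holds vacuously. ✓
5: successors {3, 6}; □p there: 3:F, 6:F. ✗
6: successors {4, 7}; □p there: 4:T, 7:T. ✓
7: no successors, so □□p holds vacuously. ✓
8: successors {1, 6}; □p there: 1:T, 6:F. ✗
— 4 worlds.

4 and 4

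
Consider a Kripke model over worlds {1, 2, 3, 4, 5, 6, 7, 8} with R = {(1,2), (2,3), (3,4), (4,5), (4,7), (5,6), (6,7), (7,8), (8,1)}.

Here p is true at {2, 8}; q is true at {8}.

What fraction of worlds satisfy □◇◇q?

1/4

1: successors {2}; ◇◇q there: 2:F. ✗
2: successors {3}; ◇◇q there: 3:F. ✗
3: successors {4}; ◇◇q there: 4:T. ✓
4: successors {5, 7}; ◇◇q there: 5:F, 7:F. ✗
5: successors {6}; ◇◇q there: 6:T. ✓
6: successors {7}; ◇◇q there: 7:F. ✗
7: successors {8}; ◇◇q there: 8:F. ✗
8: successors {1}; ◇◇q there: 1:F. ✗
That's 2 of 8 worlds, so 2/8 = 1/4.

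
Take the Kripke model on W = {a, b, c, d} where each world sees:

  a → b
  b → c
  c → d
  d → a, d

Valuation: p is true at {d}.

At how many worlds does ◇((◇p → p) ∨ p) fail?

1

a: successors {b}; (◇p → p) ∨ p there: b:T. ✓
b: successors {c}; (◇p → p) ∨ p there: c:F. ✗
c: successors {d}; (◇p → p) ∨ p there: d:T. ✓
d: successors {a, d}; (◇p → p) ∨ p there: a:T, d:T. ✓
Satisfying worlds: {a, c, d}.
So ◇((◇p → p) ∨ p) fails at the other 1 world.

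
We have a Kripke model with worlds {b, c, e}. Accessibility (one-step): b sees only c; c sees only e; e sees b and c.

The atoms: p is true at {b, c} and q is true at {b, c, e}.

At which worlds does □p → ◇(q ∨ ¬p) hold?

b: □p is T, ◇(q ∨ ¬p) is T. ✓
c: □p is F, ◇(q ∨ ¬p) is T. ✓
e: □p is T, ◇(q ∨ ¬p) is T. ✓

{b, c, e}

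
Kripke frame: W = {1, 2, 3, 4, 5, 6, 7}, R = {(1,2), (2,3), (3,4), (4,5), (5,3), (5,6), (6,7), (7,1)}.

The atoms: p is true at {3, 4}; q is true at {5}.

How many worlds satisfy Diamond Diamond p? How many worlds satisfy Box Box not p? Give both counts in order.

4 and 3

For Diamond Diamond p:
1: successors {2}; Diamond p there: 2:T. ✓
2: successors {3}; Diamond p there: 3:T. ✓
3: successors {4}; Diamond p there: 4:F. ✗
4: successors {5}; Diamond p there: 5:T. ✓
5: successors {3, 6}; Diamond p there: 3:T, 6:F. ✓
6: successors {7}; Diamond p there: 7:F. ✗
7: successors {1}; Diamond p there: 1:F. ✗
— 4 worlds.
For Box Box not p:
1: successors {2}; Box not p there: 2:F. ✗
2: successors {3}; Box not p there: 3:F. ✗
3: successors {4}; Box not p there: 4:T. ✓
4: successors {5}; Box not p there: 5:F. ✗
5: successors {3, 6}; Box not p there: 3:F, 6:T. ✗
6: successors {7}; Box not p there: 7:T. ✓
7: successors {1}; Box not p there: 1:T. ✓
— 3 worlds.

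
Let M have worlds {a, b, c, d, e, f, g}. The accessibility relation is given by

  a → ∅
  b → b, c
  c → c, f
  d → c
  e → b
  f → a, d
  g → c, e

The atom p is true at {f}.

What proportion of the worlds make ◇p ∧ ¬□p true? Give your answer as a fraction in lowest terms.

a: ◇p is F, ¬□p is F. ✗
b: ◇p is F, ¬□p is T. ✗
c: ◇p is T, ¬□p is T. ✓
d: ◇p is F, ¬□p is T. ✗
e: ◇p is F, ¬□p is T. ✗
f: ◇p is F, ¬□p is T. ✗
g: ◇p is F, ¬□p is T. ✗
That's 1 of 7 worlds, so 1/7.

1/7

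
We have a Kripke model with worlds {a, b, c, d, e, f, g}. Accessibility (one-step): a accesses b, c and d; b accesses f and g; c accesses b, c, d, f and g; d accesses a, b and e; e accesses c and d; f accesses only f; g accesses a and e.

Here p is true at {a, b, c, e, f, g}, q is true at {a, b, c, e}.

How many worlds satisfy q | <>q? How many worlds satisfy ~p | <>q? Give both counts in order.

6 and 5

For q | <>q:
a: q is T, <>q is T. ✓
b: q is T, <>q is F. ✓
c: q is T, <>q is T. ✓
d: q is F, <>q is T. ✓
e: q is T, <>q is T. ✓
f: q is F, <>q is F. ✗
g: q is F, <>q is T. ✓
— 6 worlds.
For ~p | <>q:
a: ~p is F, <>q is T. ✓
b: ~p is F, <>q is F. ✗
c: ~p is F, <>q is T. ✓
d: ~p is T, <>q is T. ✓
e: ~p is F, <>q is T. ✓
f: ~p is F, <>q is F. ✗
g: ~p is F, <>q is T. ✓
— 5 worlds.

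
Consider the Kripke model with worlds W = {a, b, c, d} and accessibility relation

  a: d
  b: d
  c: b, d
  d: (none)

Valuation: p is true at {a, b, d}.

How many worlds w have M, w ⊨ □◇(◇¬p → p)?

a: successors {d}; ◇(◇¬p → p) there: d:F. ✗
b: successors {d}; ◇(◇¬p → p) there: d:F. ✗
c: successors {b, d}; ◇(◇¬p → p) there: b:T, d:F. ✗
d: no successors, so □◇(◇¬p → p) holds vacuously. ✓
Satisfying worlds: {d}.

1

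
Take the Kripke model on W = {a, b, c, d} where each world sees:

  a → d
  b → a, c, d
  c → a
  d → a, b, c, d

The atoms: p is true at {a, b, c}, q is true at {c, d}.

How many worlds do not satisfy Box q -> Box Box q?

1

a: Box q is T, Box Box q is F. ✗
b: Box q is F, Box Box q is F. ✓
c: Box q is F, Box Box q is T. ✓
d: Box q is F, Box Box q is F. ✓
Satisfying worlds: {b, c, d}.
So Box q -> Box Box q fails at the other 1 world.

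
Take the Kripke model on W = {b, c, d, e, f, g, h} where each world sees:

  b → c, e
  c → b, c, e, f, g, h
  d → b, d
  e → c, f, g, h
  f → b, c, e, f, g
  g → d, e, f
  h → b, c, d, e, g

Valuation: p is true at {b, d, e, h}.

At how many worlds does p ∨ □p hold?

b: p is T, □p is F. ✓
c: p is F, □p is F. ✗
d: p is T, □p is T. ✓
e: p is T, □p is F. ✓
f: p is F, □p is F. ✗
g: p is F, □p is F. ✗
h: p is T, □p is F. ✓
Satisfying worlds: {b, d, e, h}.

4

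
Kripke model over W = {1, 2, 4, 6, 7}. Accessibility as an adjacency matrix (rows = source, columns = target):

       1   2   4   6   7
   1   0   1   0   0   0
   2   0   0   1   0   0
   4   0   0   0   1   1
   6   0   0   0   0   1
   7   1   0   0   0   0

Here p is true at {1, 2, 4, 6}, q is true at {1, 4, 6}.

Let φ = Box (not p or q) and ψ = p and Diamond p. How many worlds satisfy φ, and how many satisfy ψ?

For Box (not p or q):
1: successors {2}; not p or q there: 2:F. ✗
2: successors {4}; not p or q there: 4:T. ✓
4: successors {6, 7}; not p or q there: 6:T, 7:T. ✓
6: successors {7}; not p or q there: 7:T. ✓
7: successors {1}; not p or q there: 1:T. ✓
— 4 worlds.
For p and Diamond p:
1: p is T, Diamond p is T. ✓
2: p is T, Diamond p is T. ✓
4: p is T, Diamond p is T. ✓
6: p is T, Diamond p is F. ✗
7: p is F, Diamond p is T. ✗
— 3 worlds.

4 and 3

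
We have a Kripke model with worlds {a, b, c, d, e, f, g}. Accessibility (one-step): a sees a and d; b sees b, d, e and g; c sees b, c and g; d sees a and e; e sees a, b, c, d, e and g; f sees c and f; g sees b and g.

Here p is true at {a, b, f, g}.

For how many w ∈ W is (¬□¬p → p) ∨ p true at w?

4

a: ¬□¬p → p is T, p is T. ✓
b: ¬□¬p → p is T, p is T. ✓
c: ¬□¬p → p is F, p is F. ✗
d: ¬□¬p → p is F, p is F. ✗
e: ¬□¬p → p is F, p is F. ✗
f: ¬□¬p → p is T, p is T. ✓
g: ¬□¬p → p is T, p is T. ✓
Satisfying worlds: {a, b, f, g}.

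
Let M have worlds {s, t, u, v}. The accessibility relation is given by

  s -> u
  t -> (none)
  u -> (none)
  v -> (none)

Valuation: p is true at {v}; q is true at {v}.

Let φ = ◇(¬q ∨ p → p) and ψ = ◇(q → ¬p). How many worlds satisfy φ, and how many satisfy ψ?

For ◇(¬q ∨ p → p):
s: successors {u}; ¬q ∨ p → p there: u:F. ✗
t: no successors, so ◇(¬q ∨ p → p) fails. ✗
u: no successors, so ◇(¬q ∨ p → p) fails. ✗
v: no successors, so ◇(¬q ∨ p → p) fails. ✗
— 0 worlds.
For ◇(q → ¬p):
s: successors {u}; q → ¬p there: u:T. ✓
t: no successors, so ◇(q → ¬p) fails. ✗
u: no successors, so ◇(q → ¬p) fails. ✗
v: no successors, so ◇(q → ¬p) fails. ✗
— 1 world.

0 and 1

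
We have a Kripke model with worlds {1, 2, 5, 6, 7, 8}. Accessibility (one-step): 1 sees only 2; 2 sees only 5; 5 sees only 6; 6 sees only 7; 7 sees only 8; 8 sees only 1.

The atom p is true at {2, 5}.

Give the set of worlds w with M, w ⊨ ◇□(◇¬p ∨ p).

{1, 2, 5, 6, 8}

1: successors {2}; □(◇¬p ∨ p) there: 2:T. ✓
2: successors {5}; □(◇¬p ∨ p) there: 5:T. ✓
5: successors {6}; □(◇¬p ∨ p) there: 6:T. ✓
6: successors {7}; □(◇¬p ∨ p) there: 7:T. ✓
7: successors {8}; □(◇¬p ∨ p) there: 8:F. ✗
8: successors {1}; □(◇¬p ∨ p) there: 1:T. ✓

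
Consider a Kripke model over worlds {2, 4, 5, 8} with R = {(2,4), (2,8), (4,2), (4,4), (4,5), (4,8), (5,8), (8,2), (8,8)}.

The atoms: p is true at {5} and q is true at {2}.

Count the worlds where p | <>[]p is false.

2: p is F, <>[]p is F. ✗
4: p is F, <>[]p is F. ✗
5: p is T, <>[]p is F. ✓
8: p is F, <>[]p is F. ✗
Satisfying worlds: {5}.
So p | <>[]p fails at the other 3 worlds.

3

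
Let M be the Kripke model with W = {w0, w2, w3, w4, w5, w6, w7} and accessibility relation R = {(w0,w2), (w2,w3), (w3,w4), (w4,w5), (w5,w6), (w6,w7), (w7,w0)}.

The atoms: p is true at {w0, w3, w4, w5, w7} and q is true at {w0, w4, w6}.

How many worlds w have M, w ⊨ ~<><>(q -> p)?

1

w0: <><>(q -> p) is T. ✗
w2: <><>(q -> p) is T. ✗
w3: <><>(q -> p) is T. ✗
w4: <><>(q -> p) is F. ✓
w5: <><>(q -> p) is T. ✗
w6: <><>(q -> p) is T. ✗
w7: <><>(q -> p) is T. ✗
Satisfying worlds: {w4}.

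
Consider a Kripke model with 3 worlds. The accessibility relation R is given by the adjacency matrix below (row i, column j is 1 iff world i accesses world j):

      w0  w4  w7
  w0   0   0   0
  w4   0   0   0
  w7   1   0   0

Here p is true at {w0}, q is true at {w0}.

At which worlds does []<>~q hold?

w0: no successors, so []<>~q holds vacuously. ✓
w4: no successors, so []<>~q holds vacuously. ✓
w7: successors {w0}; <>~q there: w0:F. ✗

{w0, w4}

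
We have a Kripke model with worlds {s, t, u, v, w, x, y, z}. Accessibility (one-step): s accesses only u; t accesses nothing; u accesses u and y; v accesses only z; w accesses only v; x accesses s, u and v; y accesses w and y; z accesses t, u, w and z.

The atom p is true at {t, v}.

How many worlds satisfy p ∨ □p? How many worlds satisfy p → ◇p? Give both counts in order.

3 and 6

For p ∨ □p:
s: p is F, □p is F. ✗
t: p is T, □p is T. ✓
u: p is F, □p is F. ✗
v: p is T, □p is F. ✓
w: p is F, □p is T. ✓
x: p is F, □p is F. ✗
y: p is F, □p is F. ✗
z: p is F, □p is F. ✗
— 3 worlds.
For p → ◇p:
s: p is F, ◇p is F. ✓
t: p is T, ◇p is F. ✗
u: p is F, ◇p is F. ✓
v: p is T, ◇p is F. ✗
w: p is F, ◇p is T. ✓
x: p is F, ◇p is T. ✓
y: p is F, ◇p is F. ✓
z: p is F, ◇p is T. ✓
— 6 worlds.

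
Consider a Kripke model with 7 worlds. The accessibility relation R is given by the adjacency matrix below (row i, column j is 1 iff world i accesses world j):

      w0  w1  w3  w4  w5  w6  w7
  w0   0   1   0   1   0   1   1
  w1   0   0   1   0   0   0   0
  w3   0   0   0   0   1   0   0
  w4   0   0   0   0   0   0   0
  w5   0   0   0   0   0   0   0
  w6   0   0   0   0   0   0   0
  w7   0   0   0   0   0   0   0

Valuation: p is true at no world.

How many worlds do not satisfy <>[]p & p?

w0: <>[]p is T, p is F. ✗
w1: <>[]p is F, p is F. ✗
w3: <>[]p is T, p is F. ✗
w4: <>[]p is F, p is F. ✗
w5: <>[]p is F, p is F. ✗
w6: <>[]p is F, p is F. ✗
w7: <>[]p is F, p is F. ✗
Satisfying worlds: ∅.
So <>[]p & p fails at the other 7 worlds.

7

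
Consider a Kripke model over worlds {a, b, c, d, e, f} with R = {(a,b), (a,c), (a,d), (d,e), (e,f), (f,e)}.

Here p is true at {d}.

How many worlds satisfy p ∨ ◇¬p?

a: p is F, ◇¬p is T. ✓
b: p is F, ◇¬p is F. ✗
c: p is F, ◇¬p is F. ✗
d: p is T, ◇¬p is T. ✓
e: p is F, ◇¬p is T. ✓
f: p is F, ◇¬p is T. ✓
Satisfying worlds: {a, d, e, f}.

4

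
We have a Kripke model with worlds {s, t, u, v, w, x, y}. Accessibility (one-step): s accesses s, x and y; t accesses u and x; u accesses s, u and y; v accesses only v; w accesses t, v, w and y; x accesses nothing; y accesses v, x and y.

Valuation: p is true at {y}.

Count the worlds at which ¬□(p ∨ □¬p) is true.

4

s: □(p ∨ □¬p) is F. ✓
t: □(p ∨ □¬p) is F. ✓
u: □(p ∨ □¬p) is F. ✓
v: □(p ∨ □¬p) is T. ✗
w: □(p ∨ □¬p) is F. ✓
x: □(p ∨ □¬p) is T. ✗
y: □(p ∨ □¬p) is T. ✗
Satisfying worlds: {s, t, u, w}.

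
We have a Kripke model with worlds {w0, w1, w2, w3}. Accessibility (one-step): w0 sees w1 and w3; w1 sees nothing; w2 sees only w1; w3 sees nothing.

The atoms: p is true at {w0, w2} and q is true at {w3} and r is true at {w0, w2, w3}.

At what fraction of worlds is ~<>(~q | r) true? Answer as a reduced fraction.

w0: <>(~q | r) is T. ✗
w1: <>(~q | r) is F. ✓
w2: <>(~q | r) is T. ✗
w3: <>(~q | r) is F. ✓
That's 2 of 4 worlds, so 2/4 = 1/2.

1/2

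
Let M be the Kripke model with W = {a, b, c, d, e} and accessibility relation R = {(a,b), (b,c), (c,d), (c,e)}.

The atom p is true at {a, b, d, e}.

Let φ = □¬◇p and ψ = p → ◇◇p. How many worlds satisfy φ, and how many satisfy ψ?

4 and 2

For □¬◇p:
a: successors {b}; ¬◇p there: b:T. ✓
b: successors {c}; ¬◇p there: c:F. ✗
c: successors {d, e}; ¬◇p there: d:T, e:T. ✓
d: no successors, so □¬◇p holds vacuously. ✓
e: no successors, so □¬◇p holds vacuously. ✓
— 4 worlds.
For p → ◇◇p:
a: p is T, ◇◇p is F. ✗
b: p is T, ◇◇p is T. ✓
c: p is F, ◇◇p is F. ✓
d: p is T, ◇◇p is F. ✗
e: p is T, ◇◇p is F. ✗
— 2 worlds.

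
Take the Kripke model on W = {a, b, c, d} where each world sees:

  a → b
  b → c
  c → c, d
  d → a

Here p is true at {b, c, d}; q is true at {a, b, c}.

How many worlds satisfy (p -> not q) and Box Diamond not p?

0

a: p -> not q is T, Box Diamond not p is F. ✗
b: p -> not q is F, Box Diamond not p is F. ✗
c: p -> not q is F, Box Diamond not p is F. ✗
d: p -> not q is T, Box Diamond not p is F. ✗
Satisfying worlds: ∅.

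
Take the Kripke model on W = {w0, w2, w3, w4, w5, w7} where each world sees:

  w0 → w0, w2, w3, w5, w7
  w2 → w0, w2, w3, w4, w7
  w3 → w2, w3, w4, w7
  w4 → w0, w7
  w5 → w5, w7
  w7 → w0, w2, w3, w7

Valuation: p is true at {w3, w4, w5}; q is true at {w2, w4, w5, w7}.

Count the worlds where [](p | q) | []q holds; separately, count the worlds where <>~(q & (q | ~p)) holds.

For [](p | q) | []q:
w0: [](p | q) is F, []q is F. ✗
w2: [](p | q) is F, []q is F. ✗
w3: [](p | q) is T, []q is F. ✓
w4: [](p | q) is F, []q is F. ✗
w5: [](p | q) is T, []q is T. ✓
w7: [](p | q) is F, []q is F. ✗
— 2 worlds.
For <>~(q & (q | ~p)):
w0: successors {w0, w2, w3, w5, w7}; ~(q & (q | ~p)) there: w0:T, w2:F, w3:T, w5:F, w7:F. ✓
w2: successors {w0, w2, w3, w4, w7}; ~(q & (q | ~p)) there: w0:T, w2:F, w3:T, w4:F, w7:F. ✓
w3: successors {w2, w3, w4, w7}; ~(q & (q | ~p)) there: w2:F, w3:T, w4:F, w7:F. ✓
w4: successors {w0, w7}; ~(q & (q | ~p)) there: w0:T, w7:F. ✓
w5: successors {w5, w7}; ~(q & (q | ~p)) there: w5:F, w7:F. ✗
w7: successors {w0, w2, w3, w7}; ~(q & (q | ~p)) there: w0:T, w2:F, w3:T, w7:F. ✓
— 5 worlds.

2 and 5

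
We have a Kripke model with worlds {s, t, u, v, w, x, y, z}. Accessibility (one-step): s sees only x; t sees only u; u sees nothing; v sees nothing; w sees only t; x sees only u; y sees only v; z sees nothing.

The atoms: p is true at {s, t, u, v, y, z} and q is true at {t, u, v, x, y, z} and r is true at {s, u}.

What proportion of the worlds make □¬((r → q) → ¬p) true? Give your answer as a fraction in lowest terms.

7/8

s: successors {x}; ¬((r → q) → ¬p) there: x:F. ✗
t: successors {u}; ¬((r → q) → ¬p) there: u:T. ✓
u: no successors, so □¬((r → q) → ¬p) holds vacuously. ✓
v: no successors, so □¬((r → q) → ¬p) holds vacuously. ✓
w: successors {t}; ¬((r → q) → ¬p) there: t:T. ✓
x: successors {u}; ¬((r → q) → ¬p) there: u:T. ✓
y: successors {v}; ¬((r → q) → ¬p) there: v:T. ✓
z: no successors, so □¬((r → q) → ¬p) holds vacuously. ✓
That's 7 of 8 worlds, so 7/8.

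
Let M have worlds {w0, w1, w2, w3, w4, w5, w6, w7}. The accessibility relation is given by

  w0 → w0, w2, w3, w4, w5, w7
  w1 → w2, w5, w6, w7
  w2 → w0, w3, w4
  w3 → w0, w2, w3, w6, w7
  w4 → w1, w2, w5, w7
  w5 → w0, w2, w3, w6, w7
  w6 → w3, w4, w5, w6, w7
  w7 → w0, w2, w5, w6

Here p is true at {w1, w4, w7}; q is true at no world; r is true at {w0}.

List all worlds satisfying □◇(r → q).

{w0, w1, w2, w3, w4, w5, w6, w7}

w0: successors {w0, w2, w3, w4, w5, w7}; ◇(r → q) there: w0:T, w2:T, w3:T, w4:T, w5:T, w7:T. ✓
w1: successors {w2, w5, w6, w7}; ◇(r → q) there: w2:T, w5:T, w6:T, w7:T. ✓
w2: successors {w0, w3, w4}; ◇(r → q) there: w0:T, w3:T, w4:T. ✓
w3: successors {w0, w2, w3, w6, w7}; ◇(r → q) there: w0:T, w2:T, w3:T, w6:T, w7:T. ✓
w4: successors {w1, w2, w5, w7}; ◇(r → q) there: w1:T, w2:T, w5:T, w7:T. ✓
w5: successors {w0, w2, w3, w6, w7}; ◇(r → q) there: w0:T, w2:T, w3:T, w6:T, w7:T. ✓
w6: successors {w3, w4, w5, w6, w7}; ◇(r → q) there: w3:T, w4:T, w5:T, w6:T, w7:T. ✓
w7: successors {w0, w2, w5, w6}; ◇(r → q) there: w0:T, w2:T, w5:T, w6:T. ✓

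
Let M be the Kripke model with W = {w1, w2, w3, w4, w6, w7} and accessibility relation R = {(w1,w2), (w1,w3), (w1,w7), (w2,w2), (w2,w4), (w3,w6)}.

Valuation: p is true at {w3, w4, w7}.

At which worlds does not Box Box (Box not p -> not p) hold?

w1: Box Box (Box not p -> not p) is F. ✓
w2: Box Box (Box not p -> not p) is F. ✓
w3: Box Box (Box not p -> not p) is T. ✗
w4: Box Box (Box not p -> not p) is T. ✗
w6: Box Box (Box not p -> not p) is T. ✗
w7: Box Box (Box not p -> not p) is T. ✗

{w1, w2}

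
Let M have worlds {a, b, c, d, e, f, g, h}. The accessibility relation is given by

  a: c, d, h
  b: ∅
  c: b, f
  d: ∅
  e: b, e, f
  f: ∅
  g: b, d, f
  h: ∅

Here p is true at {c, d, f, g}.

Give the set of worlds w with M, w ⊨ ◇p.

{a, c, e, g}

a: successors {c, d, h}; p there: c:T, d:T, h:F. ✓
b: no successors, so ◇p fails. ✗
c: successors {b, f}; p there: b:F, f:T. ✓
d: no successors, so ◇p fails. ✗
e: successors {b, e, f}; p there: b:F, e:F, f:T. ✓
f: no successors, so ◇p fails. ✗
g: successors {b, d, f}; p there: b:F, d:T, f:T. ✓
h: no successors, so ◇p fails. ✗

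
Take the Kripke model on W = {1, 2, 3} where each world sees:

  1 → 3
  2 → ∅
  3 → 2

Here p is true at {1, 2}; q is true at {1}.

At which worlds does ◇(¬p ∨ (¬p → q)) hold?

1: successors {3}; ¬p ∨ (¬p → q) there: 3:T. ✓
2: no successors, so ◇(¬p ∨ (¬p → q)) fails. ✗
3: successors {2}; ¬p ∨ (¬p → q) there: 2:T. ✓

{1, 3}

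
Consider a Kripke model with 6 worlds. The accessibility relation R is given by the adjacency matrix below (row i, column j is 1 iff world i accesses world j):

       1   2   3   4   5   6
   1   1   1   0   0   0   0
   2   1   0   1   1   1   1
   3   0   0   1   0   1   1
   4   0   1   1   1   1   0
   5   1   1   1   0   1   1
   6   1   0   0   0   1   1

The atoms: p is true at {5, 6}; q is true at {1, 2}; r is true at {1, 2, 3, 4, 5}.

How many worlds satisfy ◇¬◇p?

4

1: successors {1, 2}; ¬◇p there: 1:T, 2:F. ✓
2: successors {1, 3, 4, 5, 6}; ¬◇p there: 1:T, 3:F, 4:F, 5:F, 6:F. ✓
3: successors {3, 5, 6}; ¬◇p there: 3:F, 5:F, 6:F. ✗
4: successors {2, 3, 4, 5}; ¬◇p there: 2:F, 3:F, 4:F, 5:F. ✗
5: successors {1, 2, 3, 5, 6}; ¬◇p there: 1:T, 2:F, 3:F, 5:F, 6:F. ✓
6: successors {1, 5, 6}; ¬◇p there: 1:T, 5:F, 6:F. ✓
Satisfying worlds: {1, 2, 5, 6}.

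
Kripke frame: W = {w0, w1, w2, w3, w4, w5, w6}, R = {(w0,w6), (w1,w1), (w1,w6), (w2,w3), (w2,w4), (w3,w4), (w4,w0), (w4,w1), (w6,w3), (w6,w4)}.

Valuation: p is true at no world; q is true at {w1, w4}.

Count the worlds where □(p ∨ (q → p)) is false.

w0: successors {w6}; p ∨ (q → p) there: w6:T. ✓
w1: successors {w1, w6}; p ∨ (q → p) there: w1:F, w6:T. ✗
w2: successors {w3, w4}; p ∨ (q → p) there: w3:T, w4:F. ✗
w3: successors {w4}; p ∨ (q → p) there: w4:F. ✗
w4: successors {w0, w1}; p ∨ (q → p) there: w0:T, w1:F. ✗
w5: no successors, so □(p ∨ (q → p)) holds vacuously. ✓
w6: successors {w3, w4}; p ∨ (q → p) there: w3:T, w4:F. ✗
Satisfying worlds: {w0, w5}.
So □(p ∨ (q → p)) fails at the other 5 worlds.

5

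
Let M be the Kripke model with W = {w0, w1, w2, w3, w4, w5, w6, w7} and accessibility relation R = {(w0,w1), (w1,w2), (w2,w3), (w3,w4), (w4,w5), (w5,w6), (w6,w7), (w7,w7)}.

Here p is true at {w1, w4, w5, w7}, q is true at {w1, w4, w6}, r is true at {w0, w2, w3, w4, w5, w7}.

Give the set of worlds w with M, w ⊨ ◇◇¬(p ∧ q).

{w0, w1, w3, w4, w5, w6, w7}

w0: successors {w1}; ◇¬(p ∧ q) there: w1:T. ✓
w1: successors {w2}; ◇¬(p ∧ q) there: w2:T. ✓
w2: successors {w3}; ◇¬(p ∧ q) there: w3:F. ✗
w3: successors {w4}; ◇¬(p ∧ q) there: w4:T. ✓
w4: successors {w5}; ◇¬(p ∧ q) there: w5:T. ✓
w5: successors {w6}; ◇¬(p ∧ q) there: w6:T. ✓
w6: successors {w7}; ◇¬(p ∧ q) there: w7:T. ✓
w7: successors {w7}; ◇¬(p ∧ q) there: w7:T. ✓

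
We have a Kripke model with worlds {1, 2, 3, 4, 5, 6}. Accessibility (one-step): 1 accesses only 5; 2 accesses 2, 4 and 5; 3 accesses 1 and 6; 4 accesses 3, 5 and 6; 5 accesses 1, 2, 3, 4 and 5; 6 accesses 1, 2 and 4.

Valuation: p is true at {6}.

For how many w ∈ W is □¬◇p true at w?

1: successors {5}; ¬◇p there: 5:T. ✓
2: successors {2, 4, 5}; ¬◇p there: 2:T, 4:F, 5:T. ✗
3: successors {1, 6}; ¬◇p there: 1:T, 6:T. ✓
4: successors {3, 5, 6}; ¬◇p there: 3:F, 5:T, 6:T. ✗
5: successors {1, 2, 3, 4, 5}; ¬◇p there: 1:T, 2:T, 3:F, 4:F, 5:T. ✗
6: successors {1, 2, 4}; ¬◇p there: 1:T, 2:T, 4:F. ✗
Satisfying worlds: {1, 3}.

2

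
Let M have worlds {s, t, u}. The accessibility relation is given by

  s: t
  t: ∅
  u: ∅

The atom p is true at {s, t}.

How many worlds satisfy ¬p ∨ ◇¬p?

1

s: ¬p is F, ◇¬p is F. ✗
t: ¬p is F, ◇¬p is F. ✗
u: ¬p is T, ◇¬p is F. ✓
Satisfying worlds: {u}.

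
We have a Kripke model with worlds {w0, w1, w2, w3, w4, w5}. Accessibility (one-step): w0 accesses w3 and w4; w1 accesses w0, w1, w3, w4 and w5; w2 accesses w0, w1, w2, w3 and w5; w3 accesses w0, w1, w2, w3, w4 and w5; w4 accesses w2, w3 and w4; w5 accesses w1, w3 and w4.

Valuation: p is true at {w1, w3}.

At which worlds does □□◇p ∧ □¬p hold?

w0: □□◇p is T, □¬p is F. ✗
w1: □□◇p is T, □¬p is F. ✗
w2: □□◇p is T, □¬p is F. ✗
w3: □□◇p is T, □¬p is F. ✗
w4: □□◇p is T, □¬p is F. ✗
w5: □□◇p is T, □¬p is F. ✗

∅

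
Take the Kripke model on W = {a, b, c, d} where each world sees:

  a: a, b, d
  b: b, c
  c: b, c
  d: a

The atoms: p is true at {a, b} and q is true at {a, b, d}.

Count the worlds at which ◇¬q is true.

2

a: successors {a, b, d}; ¬q there: a:F, b:F, d:F. ✗
b: successors {b, c}; ¬q there: b:F, c:T. ✓
c: successors {b, c}; ¬q there: b:F, c:T. ✓
d: successors {a}; ¬q there: a:F. ✗
Satisfying worlds: {b, c}.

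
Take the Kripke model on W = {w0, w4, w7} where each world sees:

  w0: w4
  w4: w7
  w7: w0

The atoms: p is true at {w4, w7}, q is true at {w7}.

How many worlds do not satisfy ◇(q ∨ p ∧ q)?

2

w0: successors {w4}; q ∨ p ∧ q there: w4:F. ✗
w4: successors {w7}; q ∨ p ∧ q there: w7:T. ✓
w7: successors {w0}; q ∨ p ∧ q there: w0:F. ✗
Satisfying worlds: {w4}.
So ◇(q ∨ p ∧ q) fails at the other 2 worlds.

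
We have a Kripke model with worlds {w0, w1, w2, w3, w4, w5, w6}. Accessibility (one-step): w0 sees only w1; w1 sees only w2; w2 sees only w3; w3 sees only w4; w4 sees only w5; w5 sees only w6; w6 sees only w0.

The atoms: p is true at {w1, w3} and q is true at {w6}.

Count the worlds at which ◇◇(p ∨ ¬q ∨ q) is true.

7

w0: successors {w1}; ◇(p ∨ ¬q ∨ q) there: w1:T. ✓
w1: successors {w2}; ◇(p ∨ ¬q ∨ q) there: w2:T. ✓
w2: successors {w3}; ◇(p ∨ ¬q ∨ q) there: w3:T. ✓
w3: successors {w4}; ◇(p ∨ ¬q ∨ q) there: w4:T. ✓
w4: successors {w5}; ◇(p ∨ ¬q ∨ q) there: w5:T. ✓
w5: successors {w6}; ◇(p ∨ ¬q ∨ q) there: w6:T. ✓
w6: successors {w0}; ◇(p ∨ ¬q ∨ q) there: w0:T. ✓
Satisfying worlds: {w0, w1, w2, w3, w4, w5, w6}.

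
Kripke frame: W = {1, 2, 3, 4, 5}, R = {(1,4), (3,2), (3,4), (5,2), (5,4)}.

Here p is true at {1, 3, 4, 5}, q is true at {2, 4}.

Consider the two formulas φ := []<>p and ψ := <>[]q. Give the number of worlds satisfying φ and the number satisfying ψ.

2 and 3

For []<>p:
1: successors {4}; <>p there: 4:F. ✗
2: no successors, so []<>p holds vacuously. ✓
3: successors {2, 4}; <>p there: 2:F, 4:F. ✗
4: no successors, so []<>p holds vacuously. ✓
5: successors {2, 4}; <>p there: 2:F, 4:F. ✗
— 2 worlds.
For <>[]q:
1: successors {4}; []q there: 4:T. ✓
2: no successors, so <>[]q fails. ✗
3: successors {2, 4}; []q there: 2:T, 4:T. ✓
4: no successors, so <>[]q fails. ✗
5: successors {2, 4}; []q there: 2:T, 4:T. ✓
— 3 worlds.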